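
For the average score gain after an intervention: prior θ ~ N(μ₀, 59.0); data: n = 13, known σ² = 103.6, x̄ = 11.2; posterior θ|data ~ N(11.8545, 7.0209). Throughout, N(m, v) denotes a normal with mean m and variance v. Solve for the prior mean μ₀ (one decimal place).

μ₀ = 16.7

With known observation variance, the Normal–Normal posterior has precision τ_n = τ₀ + n/σ² and mean μ_n = (τ₀μ₀ + (n/σ²)x̄)/τ_n.
Here τ₀ = 1/59.0 = 0.016949 and τ_data = 13/103.6 = 0.125483, so τ_n = 0.142432.
Rearranging for μ₀: μ₀ = (μ_n·τ_n − τ_data·x̄)/τ₀ = (11.8545·0.142432 − 0.125483·11.2) / 0.016949 = 0.283051/0.016949 ≈ 16.7.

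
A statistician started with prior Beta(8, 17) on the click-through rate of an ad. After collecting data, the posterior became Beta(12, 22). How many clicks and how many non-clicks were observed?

A Beta(a, b) prior with s successes and f failures in binomial data gives a Beta(a+s, b+f) posterior.
Match parameters: s=12−8=4, f=22−17=5.

4 clicks and 5 non-clicks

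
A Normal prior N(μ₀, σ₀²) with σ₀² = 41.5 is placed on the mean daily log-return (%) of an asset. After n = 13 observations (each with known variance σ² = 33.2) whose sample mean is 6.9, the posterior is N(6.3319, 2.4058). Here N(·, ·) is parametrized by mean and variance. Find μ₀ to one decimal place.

The posterior mean is a precision-weighted average: μ_n = (τ₀μ₀ + τ_data·x̄)/(τ₀+τ_data), with τ₀=1/σ₀² and τ_data=n/σ².
Here τ₀ = 1/41.5 = 0.024096 and τ_data = 13/33.2 = 0.391566, so τ_n = 0.415662.
Rearranging for μ₀: μ₀ = (μ_n·τ_n − τ_data·x̄)/τ₀ = (6.3319·0.415662 − 0.391566·6.9) / 0.024096 = -0.069875/0.024096 ≈ -2.9.

μ₀ = -2.9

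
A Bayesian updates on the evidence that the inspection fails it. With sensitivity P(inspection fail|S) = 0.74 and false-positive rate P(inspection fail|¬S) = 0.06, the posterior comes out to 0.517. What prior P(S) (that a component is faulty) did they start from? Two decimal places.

Bayes' rule in odds form gives O(S|E) = O(S)·[P(E|S)/P(E|¬S)], hence O(S) = O(S|E)/LR.
Posterior odds = 0.517/(1−0.517) = 1.0704. LR = 0.74/0.06 = 12.3333.
Prior odds = 1.0704/12.3333 = 0.0868, so P(S) = 0.0868/(1+0.0868) ≈ 0.08.

P(S) = 0.08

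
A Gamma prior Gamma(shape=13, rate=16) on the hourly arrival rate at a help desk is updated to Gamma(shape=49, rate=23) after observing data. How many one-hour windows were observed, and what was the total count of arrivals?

Gamma–Poisson conjugacy: posterior shape = α + Σxᵢ, posterior rate = β + n.
Matching: Σxᵢ = 49 − 13 = 36 and n = 23 − 16 = 7.

n = 7 one-hour windows with total 36 arrivals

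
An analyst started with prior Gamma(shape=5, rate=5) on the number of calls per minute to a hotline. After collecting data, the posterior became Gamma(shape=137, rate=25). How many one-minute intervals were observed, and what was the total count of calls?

A Gamma(α, β) prior (rate parametrization) on a Poisson rate with n observations summing to S gives posterior Gamma(α+S, β+n).
Matching: Σxᵢ = 137 − 5 = 132 and n = 25 − 5 = 20.

n = 20 one-minute intervals with total 132 calls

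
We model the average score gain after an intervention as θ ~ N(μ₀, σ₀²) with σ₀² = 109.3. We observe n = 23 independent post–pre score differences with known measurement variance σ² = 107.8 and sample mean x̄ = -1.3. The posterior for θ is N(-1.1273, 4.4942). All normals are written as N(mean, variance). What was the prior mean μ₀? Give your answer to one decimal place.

The posterior mean is a precision-weighted average: μ_n = (τ₀μ₀ + τ_data·x̄)/(τ₀+τ_data), with τ₀=1/σ₀² and τ_data=n/σ².
Here τ₀ = 1/109.3 = 0.009149 and τ_data = 23/107.8 = 0.213358, so τ_n = 0.222507.
Rearranging for μ₀: μ₀ = (μ_n·τ_n − τ_data·x̄)/τ₀ = (-1.1273·0.222507 − 0.213358·-1.3) / 0.009149 = 0.026533/0.009149 ≈ 2.9.

μ₀ = 2.9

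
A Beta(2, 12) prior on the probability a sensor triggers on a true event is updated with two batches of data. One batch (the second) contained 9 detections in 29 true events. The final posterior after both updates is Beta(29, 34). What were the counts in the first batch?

18 detections and 2 misses

Sequential conjugate updates are equivalent to a single update on the pooled data, so total successes = posterior α − prior α and total failures = posterior β − prior β.
Total across both batches: 29−2=27 detections, 34−12=22 misses.
Subtract the second batch: 27−9=18 detections and 22−20=2 misses.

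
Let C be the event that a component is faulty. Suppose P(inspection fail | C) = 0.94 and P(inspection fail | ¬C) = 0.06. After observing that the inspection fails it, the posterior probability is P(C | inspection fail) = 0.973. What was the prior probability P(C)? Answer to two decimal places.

P(C) = 0.70

Bayes' rule in odds form gives O(C|E) = O(C)·[P(E|C)/P(E|¬C)], hence O(C) = O(C|E)/LR.
Posterior odds = 0.973/(1−0.973) = 36.0370. LR = 0.94/0.06 = 15.6667.
Prior odds = 36.0370/15.6667 = 2.3002, so P(C) = 2.3002/(1+2.3002) ≈ 0.70.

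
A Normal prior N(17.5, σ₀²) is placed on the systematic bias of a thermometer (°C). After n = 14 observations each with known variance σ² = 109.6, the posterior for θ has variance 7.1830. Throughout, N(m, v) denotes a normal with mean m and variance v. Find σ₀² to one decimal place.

For the Normal–Normal model with known σ², precisions add: τ_n = τ₀ + n/σ².
So 1/σ₀² = 1/7.1830 − 14/109.6 = 0.139218 − 0.127737 = 0.011481.
Hence σ₀² = 1/0.011481 ≈ 87.1.

σ₀² = 87.1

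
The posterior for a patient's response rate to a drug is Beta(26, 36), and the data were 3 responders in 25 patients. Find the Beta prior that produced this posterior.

Beta is conjugate to the binomial likelihood: posterior = Beta(α+s, β+f).
So α = 26 − 3 = 23 and β = 36 − 22 = 14.

Beta(23, 14)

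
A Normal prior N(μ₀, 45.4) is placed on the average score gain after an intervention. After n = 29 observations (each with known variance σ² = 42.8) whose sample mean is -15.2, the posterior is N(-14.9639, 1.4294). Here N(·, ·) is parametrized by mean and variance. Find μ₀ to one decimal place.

μ₀ = -7.7

The posterior mean is a precision-weighted average: μ_n = (τ₀μ₀ + τ_data·x̄)/(τ₀+τ_data), with τ₀=1/σ₀² and τ_data=n/σ².
Here τ₀ = 1/45.4 = 0.022026 and τ_data = 29/42.8 = 0.677570, so τ_n = 0.699596.
Rearranging for μ₀: μ₀ = (μ_n·τ_n − τ_data·x̄)/τ₀ = (-14.9639·0.699596 − 0.677570·-15.2) / 0.022026 = -0.169621/0.022026 ≈ -7.7.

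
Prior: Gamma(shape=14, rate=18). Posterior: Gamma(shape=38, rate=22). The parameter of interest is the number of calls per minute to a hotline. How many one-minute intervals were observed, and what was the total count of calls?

Gamma–Poisson conjugacy: posterior shape = α + Σxᵢ, posterior rate = β + n.
Matching: Σxᵢ = 38 − 14 = 24 and n = 22 − 18 = 4.

n = 4 one-minute intervals with total 24 calls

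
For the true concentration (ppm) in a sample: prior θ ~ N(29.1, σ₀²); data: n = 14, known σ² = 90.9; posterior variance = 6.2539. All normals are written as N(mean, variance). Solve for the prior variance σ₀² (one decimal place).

For the Normal–Normal model with known σ², precisions add: τ_n = τ₀ + n/σ².
So 1/σ₀² = 1/6.2539 − 14/90.9 = 0.159900 − 0.154015 = 0.005885.
Hence σ₀² = 1/0.005885 ≈ 169.9.

σ₀² = 169.9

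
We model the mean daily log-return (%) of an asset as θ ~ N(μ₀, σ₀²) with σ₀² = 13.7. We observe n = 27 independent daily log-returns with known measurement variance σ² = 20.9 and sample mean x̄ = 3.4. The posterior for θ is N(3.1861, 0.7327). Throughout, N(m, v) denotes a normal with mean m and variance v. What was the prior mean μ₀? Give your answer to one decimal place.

μ₀ = -0.6

The posterior mean is a precision-weighted average: μ_n = (τ₀μ₀ + τ_data·x̄)/(τ₀+τ_data), with τ₀=1/σ₀² and τ_data=n/σ².
Here τ₀ = 1/13.7 = 0.072993 and τ_data = 27/20.9 = 1.291866, so τ_n = 1.364859.
Rearranging for μ₀: μ₀ = (μ_n·τ_n − τ_data·x̄)/τ₀ = (3.1861·1.364859 − 1.291866·3.4) / 0.072993 = -0.043767/0.072993 ≈ -0.6.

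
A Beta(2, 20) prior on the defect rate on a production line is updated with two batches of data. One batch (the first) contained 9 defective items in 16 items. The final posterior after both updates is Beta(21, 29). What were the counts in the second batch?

10 defective items and 2 good items

Sequential conjugate updates are equivalent to a single update on the pooled data, so total successes = posterior α − prior α and total failures = posterior β − prior β.
Total across both batches: 21−2=19 defective items, 29−20=9 good items.
Subtract the first batch: 19−9=10 defective items and 9−7=2 good items.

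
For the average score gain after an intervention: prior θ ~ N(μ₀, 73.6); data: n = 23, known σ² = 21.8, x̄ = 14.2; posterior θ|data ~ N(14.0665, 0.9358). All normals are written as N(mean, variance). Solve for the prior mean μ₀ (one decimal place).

μ₀ = 3.7

The posterior mean is a precision-weighted average: μ_n = (τ₀μ₀ + τ_data·x̄)/(τ₀+τ_data), with τ₀=1/σ₀² and τ_data=n/σ².
Here τ₀ = 1/73.6 = 0.013587 and τ_data = 23/21.8 = 1.055046, so τ_n = 1.068633.
Rearranging for μ₀: μ₀ = (μ_n·τ_n − τ_data·x̄)/τ₀ = (14.0665·1.068633 − 1.055046·14.2) / 0.013587 = 0.050273/0.013587 ≈ 3.7.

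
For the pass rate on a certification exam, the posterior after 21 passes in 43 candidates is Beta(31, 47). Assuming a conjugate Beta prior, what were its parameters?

Beta is conjugate to the binomial likelihood: posterior = Beta(a+s, b+f).
So a = 31 − 21 = 10 and b = 47 − 22 = 25.

Beta(10, 25)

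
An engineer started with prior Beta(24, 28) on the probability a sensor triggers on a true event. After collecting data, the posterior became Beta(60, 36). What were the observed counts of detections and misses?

A Beta(a, b) prior with s successes and f failures in binomial data gives a Beta(a+s, b+f) posterior.
Match parameters: s=60−24=36, f=36−28=8.

36 detections and 8 misses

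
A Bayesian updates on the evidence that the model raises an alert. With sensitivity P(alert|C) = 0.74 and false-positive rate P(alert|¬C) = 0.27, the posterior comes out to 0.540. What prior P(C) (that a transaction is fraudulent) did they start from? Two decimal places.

In odds form, posterior odds = prior odds × likelihood ratio, so prior odds = posterior odds ÷ LR.
Posterior odds = 0.540/(1−0.540) = 1.1739. LR = 0.74/0.27 = 2.7407.
Prior odds = 1.1739/2.7407 = 0.4283, so P(C) = 0.4283/(1+0.4283) ≈ 0.30.

P(C) = 0.30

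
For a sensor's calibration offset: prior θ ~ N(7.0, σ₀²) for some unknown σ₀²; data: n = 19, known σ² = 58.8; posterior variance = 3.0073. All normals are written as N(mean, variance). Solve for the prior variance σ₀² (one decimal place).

For the Normal–Normal model with known σ², precisions add: τ_n = τ₀ + n/σ².
So 1/σ₀² = 1/3.0073 − 19/58.8 = 0.332524 − 0.323129 = 0.009395.
Hence σ₀² = 1/0.009395 ≈ 106.4.

σ₀² = 106.4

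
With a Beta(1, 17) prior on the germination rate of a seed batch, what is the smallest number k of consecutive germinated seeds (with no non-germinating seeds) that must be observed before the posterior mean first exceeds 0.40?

After k germinated seeds and 0 non-germinating seeds the posterior is Beta(1+k, 17), with mean (1+k)/(1+17+k).
Set (1+k)/(18+k) > 0.40 and solve: k > (0.40·18 − 1)/(1 − 0.40) = 10.333.
The smallest integer exceeding 10.333 is 11, and checking k=11: (12)/(29) = 0.4138 > 0.40.

k = 11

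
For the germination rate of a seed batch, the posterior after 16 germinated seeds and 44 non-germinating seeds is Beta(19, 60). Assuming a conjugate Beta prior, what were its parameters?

Under Beta–binomial conjugacy the posterior parameters are (a+s, b+f).
Subtract the data counts: 19−16=3, 60−44=16.

Beta(3, 16)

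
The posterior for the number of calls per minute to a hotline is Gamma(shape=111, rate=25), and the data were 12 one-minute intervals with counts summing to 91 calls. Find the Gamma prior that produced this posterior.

Gamma(shape=20, rate=13)

A Gamma(α, β) prior (rate parametrization) on a Poisson rate with n observations summing to S gives posterior Gamma(α+S, β+n).
So α = 111 − 91 = 20 and β = 25 − 12 = 13.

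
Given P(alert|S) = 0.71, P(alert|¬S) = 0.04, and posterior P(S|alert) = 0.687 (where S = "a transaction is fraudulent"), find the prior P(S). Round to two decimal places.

In odds form, posterior odds = prior odds × likelihood ratio, so prior odds = posterior odds ÷ LR.
Posterior odds = 0.687/(1−0.687) = 2.1949. LR = 0.71/0.04 = 17.7500.
Prior odds = 2.1949/17.7500 = 0.1237, so P(S) = 0.1237/(1+0.1237) ≈ 0.11.

P(S) = 0.11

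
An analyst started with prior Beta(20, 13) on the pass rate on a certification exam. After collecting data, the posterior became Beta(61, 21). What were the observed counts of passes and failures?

Beta is conjugate to the binomial likelihood: posterior = Beta(α+s, β+f).
So s = 61 − 20 = 41 and f = 21 − 13 = 8.

41 passes and 8 failures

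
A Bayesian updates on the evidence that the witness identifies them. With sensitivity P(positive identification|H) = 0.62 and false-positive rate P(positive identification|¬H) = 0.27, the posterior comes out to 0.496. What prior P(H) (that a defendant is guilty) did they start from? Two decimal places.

P(H) = 0.30

Bayes' rule in odds form gives O(H|E) = O(H)·[P(E|H)/P(E|¬H)], hence O(H) = O(H|E)/LR.
Posterior odds = 0.496/(1−0.496) = 0.9841. LR = 0.62/0.27 = 2.2963.
Prior odds = 0.9841/2.2963 = 0.4286, so P(H) = 0.4286/(1+0.4286) ≈ 0.30.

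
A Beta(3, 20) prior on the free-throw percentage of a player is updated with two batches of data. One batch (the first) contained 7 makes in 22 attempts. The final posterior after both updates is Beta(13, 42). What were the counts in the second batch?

Because Beta–binomial updating is additive in the counts, the combined data contributed (α_post−α_prior, β_post−β_prior) successes and failures.
Total across both batches: 13−3=10 makes, 42−20=22 misses.
Subtract the first batch: 10−7=3 makes and 22−15=7 misses.

3 makes and 7 misses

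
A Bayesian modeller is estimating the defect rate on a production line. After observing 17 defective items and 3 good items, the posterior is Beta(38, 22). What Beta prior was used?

Under Beta–binomial conjugacy the posterior parameters are (α+s, β+f).
So α = 38 − 17 = 21 and β = 22 − 3 = 19.

Beta(21, 19)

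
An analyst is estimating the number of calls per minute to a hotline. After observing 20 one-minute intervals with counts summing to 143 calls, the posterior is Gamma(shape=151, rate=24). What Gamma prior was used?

Gamma(shape=8, rate=4)

A Gamma(α, β) prior (rate parametrization) on a Poisson rate with n observations summing to S gives posterior Gamma(α+S, β+n).
So α = 151 − 143 = 8 and β = 24 − 20 = 4.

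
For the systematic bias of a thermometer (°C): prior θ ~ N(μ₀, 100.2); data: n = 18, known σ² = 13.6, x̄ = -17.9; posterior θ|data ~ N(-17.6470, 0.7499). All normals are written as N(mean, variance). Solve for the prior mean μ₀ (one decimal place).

With known observation variance, the Normal–Normal posterior has precision τ_n = τ₀ + n/σ² and mean μ_n = (τ₀μ₀ + (n/σ²)x̄)/τ_n.
Here τ₀ = 1/100.2 = 0.009980 and τ_data = 18/13.6 = 1.323529, so τ_n = 1.333509.
Rearranging for μ₀: μ₀ = (μ_n·τ_n − τ_data·x̄)/τ₀ = (-17.6470·1.333509 − 1.323529·-17.9) / 0.009980 = 0.158736/0.009980 ≈ 15.9.

μ₀ = 15.9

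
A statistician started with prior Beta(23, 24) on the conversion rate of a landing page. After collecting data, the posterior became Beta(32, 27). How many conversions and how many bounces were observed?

A Beta(α, β) prior with s successes and f failures in binomial data gives a Beta(α+s, β+f) posterior.
Match parameters: s=32−23=9, f=27−24=3.

9 conversions and 3 bounces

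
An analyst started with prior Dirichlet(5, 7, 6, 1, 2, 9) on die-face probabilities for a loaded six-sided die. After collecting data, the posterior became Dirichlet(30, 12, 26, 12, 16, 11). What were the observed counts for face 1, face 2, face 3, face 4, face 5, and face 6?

counts (25, 5, 20, 11, 14, 2)

For a Dirichlet(α) prior with multinomial counts c, the posterior is Dirichlet(α + c) componentwise.
Counts are posterior − prior componentwise: 30−5=25, 12−7=5, 26−6=20, 12−1=11, 16−2=14, 11−9=2.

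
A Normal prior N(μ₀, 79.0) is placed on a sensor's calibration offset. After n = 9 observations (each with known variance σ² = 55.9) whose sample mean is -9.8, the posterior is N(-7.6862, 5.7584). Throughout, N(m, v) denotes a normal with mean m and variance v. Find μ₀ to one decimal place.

The posterior mean is a precision-weighted average: μ_n = (τ₀μ₀ + τ_data·x̄)/(τ₀+τ_data), with τ₀=1/σ₀² and τ_data=n/σ².
Here τ₀ = 1/79.0 = 0.012658 and τ_data = 9/55.9 = 0.161002, so τ_n = 0.173660.
Rearranging for μ₀: μ₀ = (μ_n·τ_n − τ_data·x̄)/τ₀ = (-7.6862·0.173660 − 0.161002·-9.8) / 0.012658 = 0.243034/0.012658 ≈ 19.2.

μ₀ = 19.2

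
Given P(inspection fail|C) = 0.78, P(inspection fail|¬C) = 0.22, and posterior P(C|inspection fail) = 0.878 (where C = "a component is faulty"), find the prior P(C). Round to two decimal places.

P(C) = 0.67

In odds form, posterior odds = prior odds × likelihood ratio, so prior odds = posterior odds ÷ LR.
Posterior odds = 0.878/(1−0.878) = 7.1967. LR = 0.78/0.22 = 3.5455.
Prior odds = 7.1967/3.5455 = 2.0298, so P(C) = 2.0298/(1+2.0298) ≈ 0.67.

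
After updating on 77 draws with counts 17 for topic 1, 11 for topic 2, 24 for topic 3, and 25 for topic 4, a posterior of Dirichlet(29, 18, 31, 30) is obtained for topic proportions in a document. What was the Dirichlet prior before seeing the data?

For a Dirichlet(α) prior with multinomial counts c, the posterior is Dirichlet(α + c) componentwise.
Subtract each count from the matching posterior parameter: 29−17=12, 18−11=7, 31−24=7, 30−25=5.

Dirichlet(12, 7, 7, 5)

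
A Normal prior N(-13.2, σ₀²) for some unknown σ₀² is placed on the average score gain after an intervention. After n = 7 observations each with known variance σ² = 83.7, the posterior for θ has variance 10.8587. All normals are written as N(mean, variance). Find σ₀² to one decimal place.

σ₀² = 118.2

Posterior precision equals prior precision plus data precision: 1/σ_n² = 1/σ₀² + n/σ².
So 1/σ₀² = 1/10.8587 − 7/83.7 = 0.092092 − 0.083632 = 0.008460.
Hence σ₀² = 1/0.008460 ≈ 118.2.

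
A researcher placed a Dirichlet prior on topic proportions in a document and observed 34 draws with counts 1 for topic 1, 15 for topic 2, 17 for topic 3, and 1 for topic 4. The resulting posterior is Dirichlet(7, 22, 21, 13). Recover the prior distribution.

For a Dirichlet(α) prior with multinomial counts c, the posterior is Dirichlet(α + c) componentwise.
Subtract each count from the matching posterior parameter: 7−1=6, 22−15=7, 21−17=4, 13−1=12.

Dirichlet(6, 7, 4, 12)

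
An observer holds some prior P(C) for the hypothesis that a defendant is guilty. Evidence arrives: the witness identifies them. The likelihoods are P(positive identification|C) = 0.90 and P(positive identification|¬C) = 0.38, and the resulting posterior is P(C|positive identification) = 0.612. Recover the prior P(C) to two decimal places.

P(C) = 0.40

In odds form, posterior odds = prior odds × likelihood ratio, so prior odds = posterior odds ÷ LR.
Posterior odds = 0.612/(1−0.612) = 1.5773. LR = 0.90/0.38 = 2.3684.
Prior odds = 1.5773/2.3684 = 0.6660, so P(C) = 0.6660/(1+0.6660) ≈ 0.40.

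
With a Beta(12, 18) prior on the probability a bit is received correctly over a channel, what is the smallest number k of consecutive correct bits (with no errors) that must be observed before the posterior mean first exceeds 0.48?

After k correct bits and 0 errors the posterior is Beta(12+k, 18), with mean (12+k)/(12+18+k).
Set (12+k)/(30+k) > 0.48 and solve: k > (0.48·30 − 12)/(1 − 0.48) = 4.615.
The smallest integer exceeding 4.615 is 5, and checking k=5: (17)/(35) = 0.4857 > 0.48.

k = 5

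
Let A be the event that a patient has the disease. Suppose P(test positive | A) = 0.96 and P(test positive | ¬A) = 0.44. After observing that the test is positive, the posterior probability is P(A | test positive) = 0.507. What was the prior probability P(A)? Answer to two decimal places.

Bayes' rule in odds form gives O(A|E) = O(A)·[P(E|A)/P(E|¬A)], hence O(A) = O(A|E)/LR.
Posterior odds = 0.507/(1−0.507) = 1.0284. LR = 0.96/0.44 = 2.1818.
Prior odds = 1.0284/2.1818 = 0.4714, so P(A) = 0.4714/(1+0.4714) ≈ 0.32.

P(A) = 0.32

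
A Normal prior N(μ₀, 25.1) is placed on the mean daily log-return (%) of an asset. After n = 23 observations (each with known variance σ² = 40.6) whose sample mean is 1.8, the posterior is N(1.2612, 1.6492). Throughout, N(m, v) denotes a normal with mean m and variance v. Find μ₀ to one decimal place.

With known observation variance, the Normal–Normal posterior has precision τ_n = τ₀ + n/σ² and mean μ_n = (τ₀μ₀ + (n/σ²)x̄)/τ_n.
Here τ₀ = 1/25.1 = 0.039841 and τ_data = 23/40.6 = 0.566502, so τ_n = 0.606343.
Rearranging for μ₀: μ₀ = (μ_n·τ_n − τ_data·x̄)/τ₀ = (1.2612·0.606343 − 0.566502·1.8) / 0.039841 = -0.254984/0.039841 ≈ -6.4.

μ₀ = -6.4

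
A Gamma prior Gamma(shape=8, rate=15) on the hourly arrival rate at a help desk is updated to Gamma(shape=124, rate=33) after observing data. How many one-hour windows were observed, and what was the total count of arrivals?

A Gamma(α, β) prior (rate parametrization) on a Poisson rate with n observations summing to S gives posterior Gamma(α+S, β+n).
Matching: Σxᵢ = 124 − 8 = 116 and n = 33 − 15 = 18.

n = 18 one-hour windows with total 116 arrivals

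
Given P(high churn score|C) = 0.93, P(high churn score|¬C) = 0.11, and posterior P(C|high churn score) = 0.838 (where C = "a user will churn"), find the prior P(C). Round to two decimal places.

Bayes' rule in odds form gives O(C|E) = O(C)·[P(E|C)/P(E|¬C)], hence O(C) = O(C|E)/LR.
Posterior odds = 0.838/(1−0.838) = 5.1728. LR = 0.93/0.11 = 8.4545.
Prior odds = 5.1728/8.4545 = 0.6118, so P(C) = 0.6118/(1+0.6118) ≈ 0.38.

P(C) = 0.38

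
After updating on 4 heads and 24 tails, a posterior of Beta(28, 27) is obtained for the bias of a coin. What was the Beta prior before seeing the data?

A Beta(α, β) prior with s successes and f failures in binomial data gives a Beta(α+s, β+f) posterior.
Subtract the data counts: 28−4=24, 27−24=3.

Beta(24, 3)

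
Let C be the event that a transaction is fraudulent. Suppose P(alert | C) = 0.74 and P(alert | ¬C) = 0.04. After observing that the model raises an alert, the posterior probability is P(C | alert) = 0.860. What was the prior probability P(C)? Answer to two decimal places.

P(C) = 0.25

Bayes' rule in odds form gives O(C|E) = O(C)·[P(E|C)/P(E|¬C)], hence O(C) = O(C|E)/LR.
Posterior odds = 0.860/(1−0.860) = 6.1429. LR = 0.74/0.04 = 18.5000.
Prior odds = 6.1429/18.5000 = 0.3320, so P(C) = 0.3320/(1+0.3320) ≈ 0.25.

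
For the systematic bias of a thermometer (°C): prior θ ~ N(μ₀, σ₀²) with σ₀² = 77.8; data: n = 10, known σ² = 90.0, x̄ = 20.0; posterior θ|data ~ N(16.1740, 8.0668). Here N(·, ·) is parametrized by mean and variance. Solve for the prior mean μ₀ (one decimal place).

μ₀ = -16.9

With known observation variance, the Normal–Normal posterior has precision τ_n = τ₀ + n/σ² and mean μ_n = (τ₀μ₀ + (n/σ²)x̄)/τ_n.
Here τ₀ = 1/77.8 = 0.012853 and τ_data = 10/90.0 = 0.111111, so τ_n = 0.123964.
Rearranging for μ₀: μ₀ = (μ_n·τ_n − τ_data·x̄)/τ₀ = (16.1740·0.123964 − 0.111111·20.0) / 0.012853 = -0.217226/0.012853 ≈ -16.9.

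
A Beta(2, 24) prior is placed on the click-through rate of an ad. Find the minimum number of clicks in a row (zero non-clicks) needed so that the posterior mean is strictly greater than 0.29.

After k clicks and 0 non-clicks the posterior is Beta(2+k, 24), with mean (2+k)/(2+24+k).
Set (2+k)/(26+k) > 0.29 and solve: k > (0.29·26 − 2)/(1 − 0.29) = 7.803.
The smallest integer exceeding 7.803 is 8, and checking k=8: (10)/(34) = 0.2941 > 0.29.

k = 8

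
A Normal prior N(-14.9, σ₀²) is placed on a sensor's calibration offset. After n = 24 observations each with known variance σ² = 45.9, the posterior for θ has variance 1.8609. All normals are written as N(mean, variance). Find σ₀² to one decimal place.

Posterior precision equals prior precision plus data precision: 1/σ_n² = 1/σ₀² + n/σ².
So 1/σ₀² = 1/1.8609 − 24/45.9 = 0.537374 − 0.522876 = 0.014498.
Hence σ₀² = 1/0.014498 ≈ 69.0.

σ₀² = 69.0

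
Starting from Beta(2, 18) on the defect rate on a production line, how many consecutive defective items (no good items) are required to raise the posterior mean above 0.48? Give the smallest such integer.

After k defective items and 0 good items the posterior is Beta(2+k, 18), with mean (2+k)/(2+18+k).
Set (2+k)/(20+k) > 0.48 and solve: k > (0.48·20 − 2)/(1 − 0.48) = 14.615.
The smallest integer exceeding 14.615 is 15, and checking k=15: (17)/(35) = 0.4857 > 0.48.

k = 15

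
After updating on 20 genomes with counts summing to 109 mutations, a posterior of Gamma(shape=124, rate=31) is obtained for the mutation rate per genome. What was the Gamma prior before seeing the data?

Gamma–Poisson conjugacy: posterior shape = α + Σxᵢ, posterior rate = β + n.
So α = 124 − 109 = 15 and β = 31 − 20 = 11.

Gamma(shape=15, rate=11)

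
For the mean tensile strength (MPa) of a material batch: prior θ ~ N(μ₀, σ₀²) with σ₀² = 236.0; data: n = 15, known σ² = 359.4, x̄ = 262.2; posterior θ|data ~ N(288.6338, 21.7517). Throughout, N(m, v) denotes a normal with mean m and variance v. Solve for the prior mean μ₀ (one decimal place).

μ₀ = 549.0

The posterior mean is a precision-weighted average: μ_n = (τ₀μ₀ + τ_data·x̄)/(τ₀+τ_data), with τ₀=1/σ₀² and τ_data=n/σ².
Here τ₀ = 1/236.0 = 0.004237 and τ_data = 15/359.4 = 0.041736, so τ_n = 0.045973.
Rearranging for μ₀: μ₀ = (μ_n·τ_n − τ_data·x̄)/τ₀ = (288.6338·0.045973 − 0.041736·262.2) / 0.004237 = 2.326182/0.004237 ≈ 549.0.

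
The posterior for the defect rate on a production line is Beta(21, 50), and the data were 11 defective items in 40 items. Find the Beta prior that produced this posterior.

Beta(10, 21)

A Beta(a, b) prior with s successes and f failures in binomial data gives a Beta(a+s, b+f) posterior.
So a = 21 − 11 = 10 and b = 50 − 29 = 21.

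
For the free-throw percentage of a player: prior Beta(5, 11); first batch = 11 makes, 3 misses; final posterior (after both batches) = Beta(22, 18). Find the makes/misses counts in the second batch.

6 makes and 4 misses

Sequential conjugate updates are equivalent to a single update on the pooled data, so total successes = posterior α − prior α and total failures = posterior β − prior β.
Total across both batches: 22−5=17 makes, 18−11=7 misses.
Subtract the first batch: 17−11=6 makes and 7−3=4 misses.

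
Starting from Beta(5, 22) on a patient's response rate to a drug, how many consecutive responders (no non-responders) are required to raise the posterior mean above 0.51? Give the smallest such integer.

k = 18

After k responders and 0 non-responders the posterior is Beta(5+k, 22), with mean (5+k)/(5+22+k).
Set (5+k)/(27+k) > 0.51 and solve: k > (0.51·27 − 5)/(1 − 0.51) = 17.898.
The smallest integer exceeding 17.898 is 18, and checking k=18: (23)/(45) = 0.5111 > 0.51.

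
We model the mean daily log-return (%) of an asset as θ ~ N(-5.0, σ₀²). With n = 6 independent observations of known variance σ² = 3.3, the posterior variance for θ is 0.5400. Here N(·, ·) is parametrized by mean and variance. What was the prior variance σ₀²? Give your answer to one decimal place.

σ₀² = 29.7

For the Normal–Normal model with known σ², precisions add: τ_n = τ₀ + n/σ².
So 1/σ₀² = 1/0.5400 − 6/3.3 = 1.851852 − 1.818182 = 0.033670.
Hence σ₀² = 1/0.033670 ≈ 29.7.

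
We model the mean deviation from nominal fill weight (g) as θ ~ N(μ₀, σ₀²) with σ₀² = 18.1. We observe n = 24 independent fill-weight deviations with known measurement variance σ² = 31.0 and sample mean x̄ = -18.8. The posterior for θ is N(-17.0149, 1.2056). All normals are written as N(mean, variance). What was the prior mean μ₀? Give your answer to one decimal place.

μ₀ = 8.0

With known observation variance, the Normal–Normal posterior has precision τ_n = τ₀ + n/σ² and mean μ_n = (τ₀μ₀ + (n/σ²)x̄)/τ_n.
Here τ₀ = 1/18.1 = 0.055249 and τ_data = 24/31.0 = 0.774194, so τ_n = 0.829443.
Rearranging for μ₀: μ₀ = (μ_n·τ_n − τ_data·x̄)/τ₀ = (-17.0149·0.829443 − 0.774194·-18.8) / 0.055249 = 0.441957/0.055249 ≈ 8.0.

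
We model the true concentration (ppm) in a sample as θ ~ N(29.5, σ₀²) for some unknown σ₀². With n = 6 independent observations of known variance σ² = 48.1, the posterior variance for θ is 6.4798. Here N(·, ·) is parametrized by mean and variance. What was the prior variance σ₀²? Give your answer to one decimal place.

σ₀² = 33.8

For the Normal–Normal model with known σ², precisions add: τ_n = τ₀ + n/σ².
So 1/σ₀² = 1/6.4798 − 6/48.1 = 0.154326 − 0.124740 = 0.029586.
Hence σ₀² = 1/0.029586 ≈ 33.8.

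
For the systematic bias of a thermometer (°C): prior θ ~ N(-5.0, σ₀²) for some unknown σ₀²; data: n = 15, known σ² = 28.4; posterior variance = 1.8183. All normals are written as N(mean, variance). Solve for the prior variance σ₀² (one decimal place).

σ₀² = 45.9

For the Normal–Normal model with known σ², precisions add: τ_n = τ₀ + n/σ².
So 1/σ₀² = 1/1.8183 − 15/28.4 = 0.549964 − 0.528169 = 0.021795.
Hence σ₀² = 1/0.021795 ≈ 45.9.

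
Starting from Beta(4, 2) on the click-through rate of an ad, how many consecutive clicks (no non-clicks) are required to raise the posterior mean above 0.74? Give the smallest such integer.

After k clicks and 0 non-clicks the posterior is Beta(4+k, 2), with mean (4+k)/(4+2+k).
Set (4+k)/(6+k) > 0.74 and solve: k > (0.74·6 − 4)/(1 − 0.74) = 1.692.
The smallest integer exceeding 1.692 is 2.

k = 2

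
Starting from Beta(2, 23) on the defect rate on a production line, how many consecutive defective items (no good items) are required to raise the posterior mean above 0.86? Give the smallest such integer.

After k defective items and 0 good items the posterior is Beta(2+k, 23), with mean (2+k)/(2+23+k).
Set (2+k)/(25+k) > 0.86 and solve: k > (0.86·25 − 2)/(1 − 0.86) = 139.286.
The smallest integer exceeding 139.286 is 140, and checking k=140: (142)/(165) = 0.8606 > 0.86.

k = 140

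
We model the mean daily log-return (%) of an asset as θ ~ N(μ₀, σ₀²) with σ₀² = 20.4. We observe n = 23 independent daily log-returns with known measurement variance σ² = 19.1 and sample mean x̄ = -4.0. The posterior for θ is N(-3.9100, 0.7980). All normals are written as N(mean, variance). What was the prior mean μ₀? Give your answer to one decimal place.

μ₀ = -1.7

With known observation variance, the Normal–Normal posterior has precision τ_n = τ₀ + n/σ² and mean μ_n = (τ₀μ₀ + (n/σ²)x̄)/τ_n.
Here τ₀ = 1/20.4 = 0.049020 and τ_data = 23/19.1 = 1.204188, so τ_n = 1.253208.
Rearranging for μ₀: μ₀ = (μ_n·τ_n − τ_data·x̄)/τ₀ = (-3.9100·1.253208 − 1.204188·-4.0) / 0.049020 = -0.083291/0.049020 ≈ -1.7.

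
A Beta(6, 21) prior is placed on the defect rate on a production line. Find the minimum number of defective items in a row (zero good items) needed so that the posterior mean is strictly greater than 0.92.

k = 236

After k defective items and 0 good items the posterior is Beta(6+k, 21), with mean (6+k)/(6+21+k).
Set (6+k)/(27+k) > 0.92 and solve: k > (0.92·27 − 6)/(1 − 0.92) = 235.500.
The smallest integer exceeding 235.500 is 236, and checking k=236: (242)/(263) = 0.9202 > 0.92.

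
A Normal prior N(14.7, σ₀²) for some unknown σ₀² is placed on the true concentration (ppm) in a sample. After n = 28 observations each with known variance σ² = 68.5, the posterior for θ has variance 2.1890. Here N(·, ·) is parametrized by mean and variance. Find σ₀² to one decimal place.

For the Normal–Normal model with known σ², precisions add: τ_n = τ₀ + n/σ².
So 1/σ₀² = 1/2.1890 − 28/68.5 = 0.456830 − 0.408759 = 0.048071.
Hence σ₀² = 1/0.048071 ≈ 20.8.

σ₀² = 20.8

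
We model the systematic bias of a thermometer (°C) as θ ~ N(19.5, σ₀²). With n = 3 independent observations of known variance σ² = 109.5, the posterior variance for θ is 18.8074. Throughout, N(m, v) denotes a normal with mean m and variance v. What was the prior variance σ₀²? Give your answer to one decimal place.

Posterior precision equals prior precision plus data precision: 1/σ_n² = 1/σ₀² + n/σ².
So 1/σ₀² = 1/18.8074 − 3/109.5 = 0.053171 − 0.027397 = 0.025774.
Hence σ₀² = 1/0.025774 ≈ 38.8.

σ₀² = 38.8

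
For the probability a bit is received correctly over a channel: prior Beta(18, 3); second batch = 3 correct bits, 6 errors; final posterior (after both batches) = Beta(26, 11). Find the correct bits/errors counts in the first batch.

Because Beta–binomial updating is additive in the counts, the combined data contributed (α_post−α_prior, β_post−β_prior) successes and failures.
Total across both batches: 26−18=8 correct bits, 11−3=8 errors.
Subtract the second batch: 8−3=5 correct bits and 8−6=2 errors.

5 correct bits and 2 errors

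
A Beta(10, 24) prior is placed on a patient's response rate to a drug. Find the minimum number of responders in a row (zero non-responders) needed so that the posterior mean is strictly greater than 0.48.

After k responders and 0 non-responders the posterior is Beta(10+k, 24), with mean (10+k)/(10+24+k).
Set (10+k)/(34+k) > 0.48 and solve: k > (0.48·34 − 10)/(1 − 0.48) = 12.154.
The smallest integer exceeding 12.154 is 13, and checking k=13: (23)/(47) = 0.4894 > 0.48.

k = 13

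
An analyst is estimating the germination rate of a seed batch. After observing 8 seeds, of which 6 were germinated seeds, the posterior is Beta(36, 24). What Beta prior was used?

Beta(30, 22)

Beta is conjugate to the binomial likelihood: posterior = Beta(a+s, b+f).
So a = 36 − 6 = 30 and b = 24 − 2 = 22.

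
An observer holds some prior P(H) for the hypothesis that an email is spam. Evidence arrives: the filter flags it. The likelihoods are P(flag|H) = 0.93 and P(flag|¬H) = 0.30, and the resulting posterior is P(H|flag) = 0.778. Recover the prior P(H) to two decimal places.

P(H) = 0.53

In odds form, posterior odds = prior odds × likelihood ratio, so prior odds = posterior odds ÷ LR.
Posterior odds = 0.778/(1−0.778) = 3.5045. LR = 0.93/0.30 = 3.1000.
Prior odds = 3.5045/3.1000 = 1.1305, so P(H) = 1.1305/(1+1.1305) ≈ 0.53.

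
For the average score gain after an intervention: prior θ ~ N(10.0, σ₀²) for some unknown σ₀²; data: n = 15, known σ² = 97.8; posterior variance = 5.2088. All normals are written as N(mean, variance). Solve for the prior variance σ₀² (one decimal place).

Posterior precision equals prior precision plus data precision: 1/σ_n² = 1/σ₀² + n/σ².
So 1/σ₀² = 1/5.2088 − 15/97.8 = 0.191983 − 0.153374 = 0.038609.
Hence σ₀² = 1/0.038609 ≈ 25.9.

σ₀² = 25.9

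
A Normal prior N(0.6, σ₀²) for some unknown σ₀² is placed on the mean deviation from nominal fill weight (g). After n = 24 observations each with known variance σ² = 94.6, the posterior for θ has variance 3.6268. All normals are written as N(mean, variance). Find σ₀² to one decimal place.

For the Normal–Normal model with known σ², precisions add: τ_n = τ₀ + n/σ².
So 1/σ₀² = 1/3.6268 − 24/94.6 = 0.275725 − 0.253700 = 0.022025.
Hence σ₀² = 1/0.022025 ≈ 45.4.

σ₀² = 45.4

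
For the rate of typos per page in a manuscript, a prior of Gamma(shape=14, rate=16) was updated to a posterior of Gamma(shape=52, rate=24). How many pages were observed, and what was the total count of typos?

n = 8 pages with total 38 typos

Gamma–Poisson conjugacy: posterior shape = α + Σxᵢ, posterior rate = β + n.
Matching: Σxᵢ = 52 − 14 = 38 and n = 24 − 16 = 8.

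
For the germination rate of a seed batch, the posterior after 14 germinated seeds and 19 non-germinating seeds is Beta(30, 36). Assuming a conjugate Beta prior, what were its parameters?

Beta(16, 17)

A Beta(α, β) prior with s successes and f failures in binomial data gives a Beta(α+s, β+f) posterior.
Subtract the data counts: 30−14=16, 36−19=17.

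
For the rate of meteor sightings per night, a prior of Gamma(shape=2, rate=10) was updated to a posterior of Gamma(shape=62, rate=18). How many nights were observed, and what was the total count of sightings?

A Gamma(α, β) prior (rate parametrization) on a Poisson rate with n observations summing to S gives posterior Gamma(α+S, β+n).
Matching: Σxᵢ = 62 − 2 = 60 and n = 18 − 10 = 8.

n = 8 nights with total 60 sightings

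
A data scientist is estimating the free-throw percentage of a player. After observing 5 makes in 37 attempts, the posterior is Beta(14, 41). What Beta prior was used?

Beta(9, 9)

A Beta(α, β) prior with s successes and f failures in binomial data gives a Beta(α+s, β+f) posterior.
So α = 14 − 5 = 9 and β = 41 − 32 = 9.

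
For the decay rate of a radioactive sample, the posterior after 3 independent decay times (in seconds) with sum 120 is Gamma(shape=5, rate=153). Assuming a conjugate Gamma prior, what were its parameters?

For an exponential likelihood with a Gamma(α, β) prior on the rate, n observations with total T give posterior Gamma(α+n, β+T).
So α = 5 − 3 = 2 and β = 153 − 120 = 33.

Gamma(shape=2, rate=33)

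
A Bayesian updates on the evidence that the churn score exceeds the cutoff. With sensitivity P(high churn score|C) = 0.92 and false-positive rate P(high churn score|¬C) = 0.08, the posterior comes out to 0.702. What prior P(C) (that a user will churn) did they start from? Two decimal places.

Bayes' rule in odds form gives O(C|E) = O(C)·[P(E|C)/P(E|¬C)], hence O(C) = O(C|E)/LR.
Posterior odds = 0.702/(1−0.702) = 2.3557. LR = 0.92/0.08 = 11.5000.
Prior odds = 2.3557/11.5000 = 0.2048, so P(C) = 0.2048/(1+0.2048) ≈ 0.17.

P(C) = 0.17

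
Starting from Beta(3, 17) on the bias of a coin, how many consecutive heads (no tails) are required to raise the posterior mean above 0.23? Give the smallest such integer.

After k heads and 0 tails the posterior is Beta(3+k, 17), with mean (3+k)/(3+17+k).
Set (3+k)/(20+k) > 0.23 and solve: k > (0.23·20 − 3)/(1 − 0.23) = 2.078.
The smallest integer exceeding 2.078 is 3, and checking k=3: (6)/(23) = 0.2609 > 0.23.

k = 3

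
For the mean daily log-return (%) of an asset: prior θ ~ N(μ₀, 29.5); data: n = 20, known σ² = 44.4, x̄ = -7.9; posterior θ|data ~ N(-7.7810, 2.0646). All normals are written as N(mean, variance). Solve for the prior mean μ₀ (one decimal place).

With known observation variance, the Normal–Normal posterior has precision τ_n = τ₀ + n/σ² and mean μ_n = (τ₀μ₀ + (n/σ²)x̄)/τ_n.
Here τ₀ = 1/29.5 = 0.033898 and τ_data = 20/44.4 = 0.450450, so τ_n = 0.484348.
Rearranging for μ₀: μ₀ = (μ_n·τ_n − τ_data·x̄)/τ₀ = (-7.7810·0.484348 − 0.450450·-7.9) / 0.033898 = -0.210157/0.033898 ≈ -6.2.

μ₀ = -6.2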